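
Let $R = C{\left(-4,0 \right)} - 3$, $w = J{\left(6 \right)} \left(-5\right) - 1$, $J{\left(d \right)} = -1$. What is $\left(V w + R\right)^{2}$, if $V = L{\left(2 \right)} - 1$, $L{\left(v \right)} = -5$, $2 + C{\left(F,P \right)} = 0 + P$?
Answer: $841$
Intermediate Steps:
$C{\left(F,P \right)} = -2 + P$ ($C{\left(F,P \right)} = -2 + \left(0 + P\right) = -2 + P$)
$w = 4$ ($w = \left(-1\right) \left(-5\right) - 1 = 5 - 1 = 4$)
$V = -6$ ($V = -5 - 1 = -6$)
$R = -5$ ($R = \left(-2 + 0\right) - 3 = -2 - 3 = -5$)
$\left(V w + R\right)^{2} = \left(\left(-6\right) 4 - 5\right)^{2} = \left(-24 - 5\right)^{2} = \left(-29\right)^{2} = 841$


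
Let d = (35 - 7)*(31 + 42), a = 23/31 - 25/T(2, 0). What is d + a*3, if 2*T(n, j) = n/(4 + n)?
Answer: 49483/31 ≈ 1596.2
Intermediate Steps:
T(n, j) = n/(2*(4 + n)) (T(n, j) = (n/(4 + n))/2 = n/(2*(4 + n)))
a = -4627/31 (a = 23/31 - 25/((½)*2/(4 + 2)) = 23*(1/31) - 25/((½)*2/6) = 23/31 - 25/((½)*2*(⅙)) = 23/31 - 25/⅙ = 23/31 - 25*6 = 23/31 - 150 = -4627/31 ≈ -149.26)
d = 2044 (d = 28*73 = 2044)
d + a*3 = 2044 - 4627/31*3 = 2044 - 13881/31 = 49483/31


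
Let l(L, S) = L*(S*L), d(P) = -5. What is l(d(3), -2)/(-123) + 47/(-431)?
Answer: 15769/53013 ≈ 0.29746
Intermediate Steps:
l(L, S) = S*L**2 (l(L, S) = L*(L*S) = S*L**2)
l(d(3), -2)/(-123) + 47/(-431) = -2*(-5)**2/(-123) + 47/(-431) = -2*25*(-1/123) + 47*(-1/431) = -50*(-1/123) - 47/431 = 50/123 - 47/431 = 15769/53013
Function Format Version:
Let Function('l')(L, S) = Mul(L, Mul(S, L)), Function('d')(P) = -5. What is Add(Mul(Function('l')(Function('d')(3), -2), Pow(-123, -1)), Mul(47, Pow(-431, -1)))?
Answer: Rational(15769, 53013) ≈ 0.29746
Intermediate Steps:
Function('l')(L, S) = Mul(S, Pow(L, 2)) (Function('l')(L, S) = Mul(L, Mul(L, S)) = Mul(S, Pow(L, 2)))
Add(Mul(Function('l')(Function('d')(3), -2), Pow(-123, -1)), Mul(47, Pow(-431, -1))) = Add(Mul(Mul(-2, Pow(-5, 2)), Pow(-123, -1)), Mul(47, Pow(-431, -1))) = Add(Mul(Mul(-2, 25), Rational(-1, 123)), Mul(47, Rational(-1, 431))) = Add(Mul(-50, Rational(-1, 123)), Rational(-47, 431)) = Add(Rational(50, 123), Rational(-47, 431)) = Rational(15769, 53013)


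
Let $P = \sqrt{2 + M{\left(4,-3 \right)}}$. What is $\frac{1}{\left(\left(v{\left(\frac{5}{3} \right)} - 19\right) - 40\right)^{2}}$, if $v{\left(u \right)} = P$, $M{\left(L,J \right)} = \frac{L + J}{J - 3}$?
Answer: $\frac{36}{\left(354 - \sqrt{66}\right)^{2}} \approx 0.00030093$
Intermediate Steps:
$M{\left(L,J \right)} = \frac{J + L}{-3 + J}$
$P = \frac{\sqrt{66}}{6}$ ($P = \sqrt{2 + \frac{-3 + 4}{-3 - 3}} = \sqrt{2 + \frac{1}{-6} \cdot 1} = \sqrt{2 - \frac{1}{6}} = \sqrt{\frac{11}{6}} = \frac{\sqrt{66}}{6} \approx 1.354$)
$v{\left(u \right)} = \frac{\sqrt{66}}{6}$
$\frac{1}{\left(\left(v{\left(\frac{5}{3} \right)} - 19\right) - 40\right)^{2}} = \frac{1}{\left(\left(\frac{\sqrt{66}}{6} - 19\right) - 40\right)^{2}} = \frac{1}{\left(\left(-19 + \frac{\sqrt{66}}{6}\right) - 40\right)^{2}} = \frac{1}{\left(-59 + \frac{\sqrt{66}}{6}\right)^{2}}$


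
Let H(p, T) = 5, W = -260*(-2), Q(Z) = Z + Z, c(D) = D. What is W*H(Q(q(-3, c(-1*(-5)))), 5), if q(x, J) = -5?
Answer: 2600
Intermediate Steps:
Q(Z) = 2*Z
W = 520
W*H(Q(q(-3, c(-1*(-5)))), 5) = 520*5 = 2600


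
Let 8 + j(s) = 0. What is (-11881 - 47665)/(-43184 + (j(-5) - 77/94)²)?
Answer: 526148456/380886583 ≈ 1.3814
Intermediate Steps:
j(s) = -8 (j(s) = -8 + 0 = -8)
(-11881 - 47665)/(-43184 + (j(-5) - 77/94)²) = (-11881 - 47665)/(-43184 + (-8 - 77/94)²) = -59546/(-43184 + (-8 - 77*1/94)²) = -59546/(-43184 + (-8 - 77/94)²) = -59546/(-43184 + (-829/94)²) = -59546/(-43184 + 687241/8836) = -59546/(-380886583/8836) = -59546*(-8836/380886583) = 526148456/380886583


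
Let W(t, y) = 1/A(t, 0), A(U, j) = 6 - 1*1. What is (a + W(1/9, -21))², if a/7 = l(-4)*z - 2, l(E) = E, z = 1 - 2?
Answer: 5041/25 ≈ 201.64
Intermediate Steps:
z = -1
A(U, j) = 5 (A(U, j) = 6 - 1 = 5)
W(t, y) = ⅕ (W(t, y) = 1/5 = ⅕)
a = 14 (a = 7*(-4*(-1) - 2) = 7*(4 - 2) = 7*2 = 14)
(a + W(1/9, -21))² = (14 + ⅕)² = (71/5)² = 5041/25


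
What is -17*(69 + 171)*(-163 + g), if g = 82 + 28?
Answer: 216240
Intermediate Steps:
g = 110
-17*(69 + 171)*(-163 + g) = -17*(69 + 171)*(-163 + 110) = -4080*(-53) = -17*(-12720) = 216240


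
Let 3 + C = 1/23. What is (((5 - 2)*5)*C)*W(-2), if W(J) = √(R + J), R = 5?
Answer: -1020*√3/23 ≈ -76.813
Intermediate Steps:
C = -68/23 (C = -3 + 1/23 = -68/23 ≈ -2.9565)
W(J) = √(5 + J)
(((5 - 2)*5)*C)*W(-2) = (((5 - 2)*5)*(-68/23))*√(5 - 2) = ((3*5)*(-68/23))*√3 = (15*(-68/23))*√3 = -1020*√3/23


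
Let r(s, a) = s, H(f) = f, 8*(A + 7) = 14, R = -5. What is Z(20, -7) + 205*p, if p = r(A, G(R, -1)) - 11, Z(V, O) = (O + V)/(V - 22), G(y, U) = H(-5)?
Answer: -13351/4 ≈ -3337.8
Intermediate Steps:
A = -21/4 (A = -7 + (⅛)*14 = -7 + 7/4 = -21/4 ≈ -5.2500)
G(y, U) = -5
Z(V, O) = (O + V)/(-22 + V)
p = -65/4 (p = -21/4 - 11 = -65/4 ≈ -16.250)
Z(20, -7) + 205*p = (-7 + 20)/(-22 + 20) + 205*(-65/4) = 13/(-2) - 13325/4 = -½*13 - 13325/4 = -13/2 - 13325/4 = -13351/4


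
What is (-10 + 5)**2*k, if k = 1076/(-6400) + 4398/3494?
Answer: 3048457/111808 ≈ 27.265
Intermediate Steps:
k = 3048457/2795200 (k = 1076*(-1/6400) + 4398*(1/3494) = -269/1600 + 2199/1747 = 3048457/2795200 ≈ 1.0906)
(-10 + 5)**2*k = (-10 + 5)**2*(3048457/2795200) = (-5)**2*(3048457/2795200) = 25*(3048457/2795200) = 3048457/111808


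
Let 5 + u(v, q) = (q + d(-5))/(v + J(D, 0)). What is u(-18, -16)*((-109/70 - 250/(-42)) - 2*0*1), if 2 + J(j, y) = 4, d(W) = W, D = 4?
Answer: -54457/3360 ≈ -16.207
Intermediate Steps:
J(j, y) = 2 (J(j, y) = -2 + 4 = 2)
u(v, q) = -5 + (-5 + q)/(2 + v) (u(v, q) = -5 + (q - 5)/(v + 2) = -5 + (-5 + q)/(2 + v))
u(-18, -16)*((-109/70 - 250/(-42)) - 2*0*1) = ((-15 - 16 - 5*(-18))/(2 - 18))*((-109/70 - 250/(-42)) - 2*0*1) = ((-15 - 16 + 90)/(-16))*((-109*1/70 - 250*(-1/42)) + 0*1) = (-1/16*59)*((-109/70 + 125/21) + 0) = -59*(923/210 + 0)/16 = -59/16*923/210 = -54457/3360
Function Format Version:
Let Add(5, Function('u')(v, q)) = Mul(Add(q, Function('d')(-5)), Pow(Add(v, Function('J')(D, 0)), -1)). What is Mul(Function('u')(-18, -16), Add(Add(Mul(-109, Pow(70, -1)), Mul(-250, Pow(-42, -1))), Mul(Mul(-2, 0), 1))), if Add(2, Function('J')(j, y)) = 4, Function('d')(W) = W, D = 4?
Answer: Rational(-54457, 3360) ≈ -16.207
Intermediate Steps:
Function('J')(j, y) = 2 (Function('J')(j, y) = Add(-2, 4) = 2)
Function('u')(v, q) = Add(-5, Mul(Pow(Add(2, v), -1), Add(-5, q))) (Function('u')(v, q) = Add(-5, Mul(Add(q, -5), Pow(Add(v, 2), -1))) = Add(-5, Mul(Add(-5, q), Pow(Add(2, v), -1))) = Add(-5, Mul(Pow(Add(2, v), -1), Add(-5, q))))
Mul(Function('u')(-18, -16), Add(Add(Mul(-109, Pow(70, -1)), Mul(-250, Pow(-42, -1))), Mul(Mul(-2, 0), 1))) = Mul(Mul(Pow(Add(2, -18), -1), Add(-15, -16, Mul(-5, -18))), Add(Add(Mul(-109, Pow(70, -1)), Mul(-250, Pow(-42, -1))), Mul(Mul(-2, 0), 1))) = Mul(Mul(Pow(-16, -1), Add(-15, -16, 90)), Add(Add(Mul(-109, Rational(1, 70)), Mul(-250, Rational(-1, 42))), Mul(0, 1))) = Mul(Mul(Rational(-1, 16), 59), Add(Add(Rational(-109, 70), Rational(125, 21)), 0)) = Mul(Rational(-59, 16), Add(Rational(923, 210), 0)) = Mul(Rational(-59, 16), Rational(923, 210)) = Rational(-54457, 3360)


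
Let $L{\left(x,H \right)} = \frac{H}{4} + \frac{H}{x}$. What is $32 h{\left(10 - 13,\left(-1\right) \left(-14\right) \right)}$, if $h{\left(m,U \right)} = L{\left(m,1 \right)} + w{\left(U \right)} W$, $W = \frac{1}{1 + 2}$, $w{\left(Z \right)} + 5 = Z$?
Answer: $\frac{280}{3} \approx 93.333$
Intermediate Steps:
$w{\left(Z \right)} = -5 + Z$
$W = \frac{1}{3} \approx 0.33333$
$L{\left(x,H \right)} = \frac{H}{4} + \frac{H}{x}$ ($L{\left(x,H \right)} = H \frac{1}{4} + \frac{H}{x} = \frac{H}{4} + \frac{H}{x}$)
$h{\left(m,U \right)} = - \frac{17}{12} + \frac{1}{m} + \frac{U}{3}$ ($h{\left(m,U \right)} = \left(\frac{1}{4} \cdot 1 + 1 \frac{1}{m}\right) + \left(-5 + U\right) \frac{1}{3} = \left(\frac{1}{4} + \frac{1}{m}\right) + \left(- \frac{5}{3} + \frac{U}{3}\right) = - \frac{17}{12} + \frac{1}{m} + \frac{U}{3}$)
$32 h{\left(10 - 13,\left(-1\right) \left(-14\right) \right)} = 32 \left(- \frac{17}{12} + \frac{1}{10 - 13} + \frac{\left(-1\right) \left(-14\right)}{3}\right) = 32 \left(- \frac{17}{12} + \frac{1}{-3} + \frac{1}{3} \cdot 14\right) = 32 \left(- \frac{17}{12} - \frac{1}{3} + \frac{14}{3}\right) = 32 \cdot \frac{35}{12} = \frac{280}{3}$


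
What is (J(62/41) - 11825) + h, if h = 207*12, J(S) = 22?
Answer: -9319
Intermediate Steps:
h = 2484
(J(62/41) - 11825) + h = (22 - 11825) + 2484 = -11803 + 2484 = -9319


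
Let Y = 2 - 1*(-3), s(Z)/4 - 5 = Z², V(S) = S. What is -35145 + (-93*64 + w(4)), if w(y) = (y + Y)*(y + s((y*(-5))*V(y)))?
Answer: 189519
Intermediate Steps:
s(Z) = 20 + 4*Z²
Y = 5 (Y = 2 + 3 = 5)
w(y) = (5 + y)*(20 + y + 100*y⁴) (w(y) = (y + 5)*(y + (20 + 4*((y*(-5))*y)²)) = (5 + y)*(y + (20 + 4*((-5*y)*y)²)) = (5 + y)*(y + (20 + 4*(-5*y²)²)) = (5 + y)*(y + (20 + 4*(25*y⁴))) = (5 + y)*(y + (20 + 100*y⁴)) = (5 + y)*(20 + y + 100*y⁴))
-35145 + (-93*64 + w(4)) = -35145 + (-93*64 + (100 + 4² + 25*4 + 100*4⁵ + 500*4⁴)) = -35145 + (-5952 + (100 + 16 + 100 + 100*1024 + 500*256)) = -35145 + (-5952 + (100 + 16 + 100 + 102400 + 128000)) = -35145 + (-5952 + 230616) = -35145 + 224664 = 189519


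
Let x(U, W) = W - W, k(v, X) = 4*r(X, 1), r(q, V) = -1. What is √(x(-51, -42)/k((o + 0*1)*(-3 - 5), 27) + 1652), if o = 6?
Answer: 2*√413 ≈ 40.645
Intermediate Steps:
k(v, X) = -4 (k(v, X) = 4*(-1) = -4)
x(U, W) = 0
√(x(-51, -42)/k((o + 0*1)*(-3 - 5), 27) + 1652) = √(0/(-4) + 1652) = √(0*(-¼) + 1652) = √(0 + 1652) = √1652 = 2*√413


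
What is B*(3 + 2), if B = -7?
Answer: -35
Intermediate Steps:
B*(3 + 2) = -7*(3 + 2) = -7*5 = -35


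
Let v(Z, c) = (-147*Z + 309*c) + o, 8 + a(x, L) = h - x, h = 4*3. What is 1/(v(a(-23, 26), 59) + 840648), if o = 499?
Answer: 1/855409 ≈ 1.1690e-6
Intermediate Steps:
h = 12
a(x, L) = 4 - x (a(x, L) = -8 + (12 - x) = 4 - x)
v(Z, c) = 499 - 147*Z + 309*c (v(Z, c) = (-147*Z + 309*c) + 499 = 499 - 147*Z + 309*c)
1/(v(a(-23, 26), 59) + 840648) = 1/((499 - 147*(4 - 1*(-23)) + 309*59) + 840648) = 1/((499 - 147*(4 + 23) + 18231) + 840648) = 1/((499 - 147*27 + 18231) + 840648) = 1/((499 - 3969 + 18231) + 840648) = 1/(14761 + 840648) = 1/855409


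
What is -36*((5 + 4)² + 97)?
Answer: -6408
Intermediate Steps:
-36*((5 + 4)² + 97) = -36*(9² + 97) = -36*(81 + 97) = -36*178 = -6408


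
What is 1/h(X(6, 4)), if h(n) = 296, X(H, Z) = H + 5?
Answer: 1/296 ≈ 0.0033784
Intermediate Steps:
X(H, Z) = 5 + H
1/h(X(6, 4)) = 1/296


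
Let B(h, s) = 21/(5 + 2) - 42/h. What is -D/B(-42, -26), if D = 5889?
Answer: -5889/4 ≈ -1472.3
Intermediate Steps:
B(h, s) = 3 - 42/h (B(h, s) = 21/7 - 42/h = 21*(⅐) - 42/h = 3 - 42/h)
-D/B(-42, -26) = -5889/(3 - 42/(-42)) = -5889/(3 - 42*(-1/42)) = -5889/(3 + 1) = -5889/4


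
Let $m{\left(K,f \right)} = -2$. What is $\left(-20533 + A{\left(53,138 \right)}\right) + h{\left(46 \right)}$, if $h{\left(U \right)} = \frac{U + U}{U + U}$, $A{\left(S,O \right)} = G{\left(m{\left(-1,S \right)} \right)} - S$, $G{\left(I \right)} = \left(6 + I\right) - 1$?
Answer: $-20582$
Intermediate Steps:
$G{\left(I \right)} = 5 + I$
$A{\left(S,O \right)} = 3 - S$ ($A{\left(S,O \right)} = \left(5 - 2\right) - S = 3 - S$)
$h{\left(U \right)} = 1$ ($h{\left(U \right)} = \frac{2 U}{2 U} = 2 U \frac{1}{2 U} = 1$)
$\left(-20533 + A{\left(53,138 \right)}\right) + h{\left(46 \right)} = \left(-20533 + \left(3 - 53\right)\right) + 1 = \left(-20533 - 50\right) + 1 = -20583 + 1 = -20582$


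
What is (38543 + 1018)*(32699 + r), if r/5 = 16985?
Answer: 4653323064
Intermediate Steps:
r = 84925 (r = 5*16985 = 84925)
(38543 + 1018)*(32699 + r) = (38543 + 1018)*(32699 + 84925) = 39561*117624 = 4653323064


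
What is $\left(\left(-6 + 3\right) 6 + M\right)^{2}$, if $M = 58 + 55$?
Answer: $9025$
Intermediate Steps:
$M = 113$
$\left(\left(-6 + 3\right) 6 + M\right)^{2} = \left(\left(-6 + 3\right) 6 + 113\right)^{2} = \left(\left(-3\right) 6 + 113\right)^{2} = \left(-18 + 113\right)^{2} = 95^{2} = 9025$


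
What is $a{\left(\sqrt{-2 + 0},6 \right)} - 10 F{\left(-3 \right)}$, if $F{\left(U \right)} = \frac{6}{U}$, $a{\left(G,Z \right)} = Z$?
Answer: $26$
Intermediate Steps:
$a{\left(\sqrt{-2 + 0},6 \right)} - 10 F{\left(-3 \right)} = 6 - 10 \frac{6}{-3} = 6 - 10 \cdot 6 \left(- \frac{1}{3}\right) = 6 - -20 = 6 + 20 = 26$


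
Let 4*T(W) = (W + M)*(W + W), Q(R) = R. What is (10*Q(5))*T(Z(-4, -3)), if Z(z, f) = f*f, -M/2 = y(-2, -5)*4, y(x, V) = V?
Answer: 11025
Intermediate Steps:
M = 40 (M = -(-10)*4 = -2*(-20) = 40)
Z(z, f) = f²
T(W) = W*(40 + W)/2 (T(W) = ((W + 40)*(W + W))/4 = ((40 + W)*(2*W))/4 = (2*W*(40 + W))/4 = W*(40 + W)/2)
(10*Q(5))*T(Z(-4, -3)) = (10*5)*((½)*(-3)²*(40 + (-3)²)) = 50*((½)*9*(40 + 9)) = 50*((½)*9*49) = 50*(441/2) = 11025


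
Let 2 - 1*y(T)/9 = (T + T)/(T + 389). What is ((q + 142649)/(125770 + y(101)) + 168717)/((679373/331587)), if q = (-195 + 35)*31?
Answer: 1724057094949287264/20936340326323 ≈ 82348.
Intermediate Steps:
y(T) = 18 - 18*T/(389 + T) (y(T) = 18 - 9*(T + T)/(T + 389) = 18 - 9*2*T/(389 + T) = 18 - 18*T/(389 + T))
q = -4960 (q = -160*31 = -4960)
((q + 142649)/(125770 + y(101)) + 168717)/((679373/331587)) = ((-4960 + 142649)/(125770 + 7002/(389 + 101)) + 168717)/((679373/331587)) = (137689/(125770 + 7002/490) + 168717)/((679373*(1/331587))) = (137689/(125770 + 7002*(1/490)) + 168717)/(679373/331587) = (137689/(125770 + 3501/245) + 168717)*(331587/679373) = (137689/(30817151/245) + 168717)*(331587/679373) = (137689*(245/30817151) + 168717)*(331587/679373) = (33733805/30817151 + 168717)*(331587/679373) = (5199410999072/30817151)*(331587/679373) = 1724057094949287264/20936340326323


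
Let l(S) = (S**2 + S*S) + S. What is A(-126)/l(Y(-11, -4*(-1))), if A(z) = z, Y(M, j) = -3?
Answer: -42/5 ≈ -8.4000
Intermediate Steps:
l(S) = S + 2*S**2 (l(S) = (S**2 + S**2) + S = 2*S**2 + S = S + 2*S**2)
A(-126)/l(Y(-11, -4*(-1))) = -126*(-1/(3*(1 + 2*(-3)))) = -126*(-1/(3*(1 - 6))) = -126/((-3*(-5))) = -126/15 = -126*1/15 = -42/5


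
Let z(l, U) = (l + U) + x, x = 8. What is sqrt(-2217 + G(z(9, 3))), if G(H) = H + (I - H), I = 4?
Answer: I*sqrt(2213) ≈ 47.043*I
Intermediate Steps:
z(l, U) = 8 + U + l (z(l, U) = (l + U) + 8 = (U + l) + 8 = 8 + U + l)
G(H) = 4 (G(H) = H + (4 - H) = 4)
sqrt(-2217 + G(z(9, 3))) = sqrt(-2217 + 4) = sqrt(-2213) = I*sqrt(2213)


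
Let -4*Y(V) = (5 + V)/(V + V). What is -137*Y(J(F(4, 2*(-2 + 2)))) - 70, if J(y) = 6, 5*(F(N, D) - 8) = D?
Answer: -1853/48 ≈ -38.604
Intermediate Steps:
F(N, D) = 8 + D/5
Y(V) = -(5 + V)/(8*V) (Y(V) = -(5 + V)/(4*(V + V)) = -(5 + V)/(4*(2*V)) = -(5 + V)*1/(2*V)/4 = -(5 + V)/(8*V))
-137*Y(J(F(4, 2*(-2 + 2)))) - 70 = -137*(-5 - 1*6)/(8*6) - 70 = -137*(-5 - 6)/(8*6) - 70 = -137*(-11)/(8*6) - 70 = -137*(-11/48) - 70 = 1507/48 - 70 = -1853/48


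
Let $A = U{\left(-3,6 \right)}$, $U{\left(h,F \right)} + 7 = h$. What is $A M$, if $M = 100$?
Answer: $-1000$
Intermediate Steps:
$U{\left(h,F \right)} = -7 + h$
$A = -10$ ($A = -7 - 3 = -10$)
$A M = \left(-10\right) 100 = -1000$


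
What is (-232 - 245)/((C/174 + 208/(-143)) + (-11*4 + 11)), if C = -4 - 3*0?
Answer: 456489/32995 ≈ 13.835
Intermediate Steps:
C = -4 (C = -4 + 0 = -4)
(-232 - 245)/((C/174 + 208/(-143)) + (-11*4 + 11)) = (-232 - 245)/((-4/174 + 208/(-143)) + (-11*4 + 11)) = -477/((-4*1/174 + 208*(-1/143)) + (-44 + 11)) = -477/((-2/87 - 16/11) - 33) = -477/(-1414/957 - 33) = -477/(-32995/957) = -477*(-957/32995) = 456489/32995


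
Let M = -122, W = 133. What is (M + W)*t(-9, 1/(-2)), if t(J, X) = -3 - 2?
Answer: -55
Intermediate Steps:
t(J, X) = -5
(M + W)*t(-9, 1/(-2)) = (-122 + 133)*(-5) = 11*(-5) = -55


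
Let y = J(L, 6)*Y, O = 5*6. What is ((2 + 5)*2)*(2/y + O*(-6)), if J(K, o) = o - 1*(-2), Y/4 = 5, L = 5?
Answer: -100793/40 ≈ -2519.8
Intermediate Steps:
Y = 20 (Y = 4*5 = 20)
J(K, o) = 2 + o (J(K, o) = o + 2 = 2 + o)
O = 30
y = 160 (y = (2 + 6)*20 = 8*20 = 160)
((2 + 5)*2)*(2/y + O*(-6)) = ((2 + 5)*2)*(2/160 + 30*(-6)) = (7*2)*(2*(1/160) - 180) = 14*(1/80 - 180) = 14*(-14399/80) = -100793/40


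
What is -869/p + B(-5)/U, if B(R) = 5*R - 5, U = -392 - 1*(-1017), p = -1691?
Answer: 98479/211375 ≈ 0.46590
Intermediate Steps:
U = 625 (U = -392 + 1017 = 625)
B(R) = -5 + 5*R
-869/p + B(-5)/U = -869/(-1691) + (-5 + 5*(-5))/625 = -869*(-1/1691) + (-5 - 25)*(1/625) = 869/1691 - 30*1/625 = 869/1691 - 6/125 = 98479/211375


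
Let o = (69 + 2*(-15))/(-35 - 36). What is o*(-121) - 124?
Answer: -4085/71 ≈ -57.535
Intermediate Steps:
o = -39/71 (o = (69 - 30)/(-71) = 39*(-1/71) = -39/71 ≈ -0.54930)
o*(-121) - 124 = -39/71*(-121) - 124 = 4719/71 - 124 = -4085/71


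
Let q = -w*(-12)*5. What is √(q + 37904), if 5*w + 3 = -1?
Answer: 52*√14 ≈ 194.57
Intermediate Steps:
w = -⅘ (w = -⅗ + (⅕)*(-1) = -⅗ - ⅕ = -⅘ ≈ -0.80000)
q = -48 (q = -(-⅘*(-12))*5 = -48*5/5 = -1*48 = -48)
√(q + 37904) = √(-48 + 37904) = √37856 = 52*√14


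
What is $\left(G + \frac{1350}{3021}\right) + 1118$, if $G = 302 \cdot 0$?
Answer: $\frac{1126276}{1007} \approx 1118.4$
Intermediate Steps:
$G = 0$
$\left(G + \frac{1350}{3021}\right) + 1118 = \left(0 + \frac{1350}{3021}\right) + 1118 = \left(0 + 1350 \cdot \frac{1}{3021}\right) + 1118 = \left(0 + \frac{450}{1007}\right) + 1118 = \frac{450}{1007} + 1118 = \frac{1126276}{1007}$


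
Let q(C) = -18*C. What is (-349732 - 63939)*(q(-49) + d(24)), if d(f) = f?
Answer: -374785926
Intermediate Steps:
(-349732 - 63939)*(q(-49) + d(24)) = (-349732 - 63939)*(-18*(-49) + 24) = -413671*(882 + 24) = -413671*906 = -374785926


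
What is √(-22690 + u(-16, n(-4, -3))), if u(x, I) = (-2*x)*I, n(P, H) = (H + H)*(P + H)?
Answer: I*√21346 ≈ 146.1*I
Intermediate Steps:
n(P, H) = 2*H*(H + P) (n(P, H) = (2*H)*(H + P) = 2*H*(H + P))
u(x, I) = -2*I*x
√(-22690 + u(-16, n(-4, -3))) = √(-22690 - 2*2*(-3)*(-3 - 4)*(-16)) = √(-22690 - 2*2*(-3)*(-7)*(-16)) = √(-22690 - 2*42*(-16)) = √(-22690 + 1344) = √(-21346) = I*√21346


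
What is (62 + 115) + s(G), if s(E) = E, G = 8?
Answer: 185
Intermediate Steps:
(62 + 115) + s(G) = (62 + 115) + 8 = 177 + 8 = 185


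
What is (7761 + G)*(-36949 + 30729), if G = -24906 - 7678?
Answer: 154399060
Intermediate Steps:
G = -32584
(7761 + G)*(-36949 + 30729) = (7761 - 32584)*(-36949 + 30729) = -24823*(-6220) = 154399060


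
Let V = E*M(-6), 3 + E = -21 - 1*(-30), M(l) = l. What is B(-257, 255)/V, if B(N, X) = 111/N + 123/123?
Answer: -73/4626 ≈ -0.015780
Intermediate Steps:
B(N, X) = 1 + 111/N (B(N, X) = 111/N + 123*(1/123) = 111/N + 1 = 1 + 111/N)
E = 6 (E = -3 + (-21 - 1*(-30)) = -3 + (-21 + 30) = -3 + 9 = 6)
V = -36 (V = 6*(-6) = -36)
B(-257, 255)/V = ((111 - 257)/(-257))/(-36) = -1/257*(-146)*(-1/36) = (146/257)*(-1/36) = -73/4626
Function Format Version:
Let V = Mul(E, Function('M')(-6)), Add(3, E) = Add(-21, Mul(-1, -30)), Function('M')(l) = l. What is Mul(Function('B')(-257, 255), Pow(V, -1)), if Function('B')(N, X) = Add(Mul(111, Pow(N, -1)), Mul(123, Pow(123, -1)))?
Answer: Rational(-73, 4626) ≈ -0.015780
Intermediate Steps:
Function('B')(N, X) = Add(1, Mul(111, Pow(N, -1))) (Function('B')(N, X) = Add(Mul(111, Pow(N, -1)), Mul(123, Rational(1, 123))) = Add(Mul(111, Pow(N, -1)), 1) = Add(1, Mul(111, Pow(N, -1))))
E = 6 (E = Add(-3, Add(-21, Mul(-1, -30))) = Add(-3, Add(-21, 30)) = Add(-3, 9) = 6)
V = -36 (V = Mul(6, -6) = -36)
Mul(Function('B')(-257, 255), Pow(V, -1)) = Mul(Mul(Pow(-257, -1), Add(111, -257)), Pow(-36, -1)) = Mul(Mul(Rational(-1, 257), -146), Rational(-1, 36)) = Mul(Rational(146, 257), Rational(-1, 36)) = Rational(-73, 4626)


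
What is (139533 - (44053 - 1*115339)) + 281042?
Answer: 491861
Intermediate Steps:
(139533 - (44053 - 1*115339)) + 281042 = (139533 - (44053 - 115339)) + 281042 = (139533 - 1*(-71286)) + 281042 = (139533 + 71286) + 281042 = 210819 + 281042 = 491861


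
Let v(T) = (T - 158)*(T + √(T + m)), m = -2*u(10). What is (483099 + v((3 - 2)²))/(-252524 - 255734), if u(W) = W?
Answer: -241471/254129 + 157*I*√19/508258 ≈ -0.95019 + 0.0013465*I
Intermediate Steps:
m = -20 (m = -2*10 = -20)
v(T) = (-158 + T)*(T + √(-20 + T)) (v(T) = (T - 158)*(T + √(T - 20)) = (-158 + T)*(T + √(-20 + T)))
(483099 + v((3 - 2)²))/(-252524 - 255734) = (483099 + (((3 - 2)²)² - 158*(3 - 2)² - 158*√(-20 + (3 - 2)²) + (3 - 2)²*√(-20 + (3 - 2)²)))/(-252524 - 255734) = (483099 + ((1²)² - 158*1² - 158*√(-20 + 1²) + 1²*√(-20 + 1²)))/(-508258) = (483099 + (1² - 158*1 - 158*√(-20 + 1) + 1*√(-20 + 1)))*(-1/508258) = (483099 + (1 - 158 - 158*I*√19 + 1*√(-19)))*(-1/508258) = (483099 + (1 - 158 - 158*I*√19 + 1*(I*√19)))*(-1/508258) = (483099 + (1 - 158 - 158*I*√19 + I*√19))*(-1/508258) = (483099 + (-157 - 157*I*√19))*(-1/508258) = (482942 - 157*I*√19)*(-1/508258) = -241471/254129 + 157*I*√19/508258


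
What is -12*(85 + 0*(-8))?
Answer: -1020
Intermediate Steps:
-12*(85 + 0*(-8)) = -12*(85 + 0) = -12*85 = -1020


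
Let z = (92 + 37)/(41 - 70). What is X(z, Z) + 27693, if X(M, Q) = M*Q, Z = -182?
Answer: 826575/29 ≈ 28503.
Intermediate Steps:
z = -129/29 (z = 129/(-29) = 129*(-1/29) = -129/29 ≈ -4.4483)
X(z, Z) + 27693 = -129/29*(-182) + 27693 = 23478/29 + 27693 = 826575/29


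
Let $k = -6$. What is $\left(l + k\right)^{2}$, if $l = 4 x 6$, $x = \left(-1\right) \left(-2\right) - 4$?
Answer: $2916$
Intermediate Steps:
$x = -2$ ($x = 2 - 4 = -2$)
$l = -48$ ($l = 4 \left(-2\right) 6 = \left(-8\right) 6 = -48$)
$\left(l + k\right)^{2} = \left(-48 - 6\right)^{2} = \left(-54\right)^{2} = 2916$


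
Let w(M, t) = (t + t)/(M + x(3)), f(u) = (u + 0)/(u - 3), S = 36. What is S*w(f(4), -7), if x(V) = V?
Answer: -72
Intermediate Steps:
f(u) = u/(-3 + u)
w(M, t) = 2*t/(3 + M) (w(M, t) = (t + t)/(M + 3) = (2*t)/(3 + M) = 2*t/(3 + M))
S*w(f(4), -7) = 36*(2*(-7)/(3 + 4/(-3 + 4))) = 36*(2*(-7)/(3 + 4/1)) = 36*(2*(-7)/(3 + 4*1)) = 36*(2*(-7)/(3 + 4)) = 36*(2*(-7)/7) = 36*(2*(-7)*(⅐)) = 36*(-2) = -72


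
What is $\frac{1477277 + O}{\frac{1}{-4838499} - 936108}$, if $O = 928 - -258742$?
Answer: $- \frac{8404216322553}{4529357621893} \approx -1.8555$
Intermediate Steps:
$O = 259670$ ($O = 928 + 258742 = 259670$)
$\frac{1477277 + O}{\frac{1}{-4838499} - 936108} = \frac{1477277 + 259670}{\frac{1}{-4838499} - 936108} = \frac{1736947}{- \frac{1}{4838499} - 936108} = \frac{1736947}{- \frac{4529357621893}{4838499}} = 1736947 \left(- \frac{4838499}{4529357621893}\right) = - \frac{8404216322553}{4529357621893}$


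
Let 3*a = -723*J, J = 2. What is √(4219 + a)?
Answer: √3737 ≈ 61.131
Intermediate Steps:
a = -482 (a = (-723*2)/3 = (⅓)*(-1446) = -482)
√(4219 + a) = √(4219 - 482) = √3737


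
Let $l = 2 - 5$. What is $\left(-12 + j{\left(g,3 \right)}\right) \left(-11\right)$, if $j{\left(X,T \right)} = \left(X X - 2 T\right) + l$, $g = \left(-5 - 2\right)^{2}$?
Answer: $-26180$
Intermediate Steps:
$l = -3$ ($l = 2 - 5 = -3$)
$g = 49$ ($g = \left(-7\right)^{2} = 49$)
$j{\left(X,T \right)} = -3 + X^{2} - 2 T$ ($j{\left(X,T \right)} = \left(X X - 2 T\right) - 3 = \left(X^{2} - 2 T\right) - 3 = -3 + X^{2} - 2 T$)
$\left(-12 + j{\left(g,3 \right)}\right) \left(-11\right) = \left(-12 - \left(9 - 2401\right)\right) \left(-11\right) = \left(-12 - -2392\right) \left(-11\right) = \left(-12 + 2392\right) \left(-11\right) = 2380 \left(-11\right) = -26180$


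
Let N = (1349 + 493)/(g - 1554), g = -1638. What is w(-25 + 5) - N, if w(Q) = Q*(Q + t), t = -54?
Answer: 787667/532 ≈ 1480.6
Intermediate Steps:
N = -307/532 (N = (1349 + 493)/(-1638 - 1554) = 1842/(-3192) = 1842*(-1/3192) = -307/532 ≈ -0.57707)
w(Q) = Q*(-54 + Q) (w(Q) = Q*(Q - 54) = Q*(-54 + Q))
w(-25 + 5) - N = (-25 + 5)*(-54 + (-25 + 5)) - 1*(-307/532) = -20*(-54 - 20) + 307/532 = -20*(-74) + 307/532 = 1480 + 307/532 = 787667/532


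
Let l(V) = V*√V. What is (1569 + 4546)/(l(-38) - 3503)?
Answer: -21420845/12325881 + 232370*I*√38/12325881 ≈ -1.7379 + 0.11621*I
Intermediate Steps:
l(V) = V^(3/2)
(1569 + 4546)/(l(-38) - 3503) = (1569 + 4546)/((-38)^(3/2) - 3503) = 6115/(-38*I*√38 - 3503) = 6115/(-3503 - 38*I*√38)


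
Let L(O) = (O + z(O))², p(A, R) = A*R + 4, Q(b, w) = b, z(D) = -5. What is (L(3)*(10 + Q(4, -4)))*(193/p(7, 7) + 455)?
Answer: 1361248/53 ≈ 25684.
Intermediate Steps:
p(A, R) = 4 + A*R
L(O) = (-5 + O)² (L(O) = (O - 5)² = (-5 + O)²)
(L(3)*(10 + Q(4, -4)))*(193/p(7, 7) + 455) = ((-5 + 3)²*(10 + 4))*(193/(4 + 7*7) + 455) = ((-2)²*14)*(193/(4 + 49) + 455) = (4*14)*(193/53 + 455) = 56*(193*(1/53) + 455) = 56*(193/53 + 455) = 56*(24308/53) = 1361248/53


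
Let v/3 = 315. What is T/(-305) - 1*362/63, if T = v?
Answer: -33989/3843 ≈ -8.8444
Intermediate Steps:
v = 945 (v = 3*315 = 945)
T = 945
T/(-305) - 1*362/63 = 945/(-305) - 1*362/63 = 945*(-1/305) - 362*1/63 = -189/61 - 362/63 = -33989/3843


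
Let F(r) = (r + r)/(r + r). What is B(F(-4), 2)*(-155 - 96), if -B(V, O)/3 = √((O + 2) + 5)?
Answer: 2259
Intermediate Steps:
F(r) = 1 (F(r) = (2*r)/((2*r)) = (2*r)*(1/(2*r)) = 1)
B(V, O) = -3*√(7 + O) (B(V, O) = -3*√((O + 2) + 5) = -3*√((2 + O) + 5) = -3*√(7 + O))
B(F(-4), 2)*(-155 - 96) = (-3*√(7 + 2))*(-155 - 96) = -3*√9*(-251) = -3*3*(-251) = -9*(-251) = 2259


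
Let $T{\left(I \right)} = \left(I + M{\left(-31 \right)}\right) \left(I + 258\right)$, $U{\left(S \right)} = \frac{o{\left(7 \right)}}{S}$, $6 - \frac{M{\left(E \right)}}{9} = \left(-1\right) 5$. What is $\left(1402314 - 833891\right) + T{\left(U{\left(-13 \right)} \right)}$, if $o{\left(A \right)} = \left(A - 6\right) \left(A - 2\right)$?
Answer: $\frac{100356905}{169} \approx 5.9383 \cdot 10^{5}$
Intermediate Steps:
$o{\left(A \right)} = \left(-6 + A\right) \left(-2 + A\right)$
$M{\left(E \right)} = 99$ ($M{\left(E \right)} = 54 - 9 \left(\left(-1\right) 5\right) = 54 - -45 = 54 + 45 = 99$)
$U{\left(S \right)} = \frac{5}{S}$ ($U{\left(S \right)} = \frac{12 + 7^{2} - 56}{S} = \frac{12 + 49 - 56}{S} = \frac{5}{S}$)
$T{\left(I \right)} = \left(99 + I\right) \left(258 + I\right)$ ($T{\left(I \right)} = \left(I + 99\right) \left(I + 258\right) = \left(99 + I\right) \left(258 + I\right)$)
$\left(1402314 - 833891\right) + T{\left(U{\left(-13 \right)} \right)} = \left(1402314 - 833891\right) + \left(25542 + \left(\frac{5}{-13}\right)^{2} + 357 \frac{5}{-13}\right) = 568423 + \left(25542 + \left(5 \left(- \frac{1}{13}\right)\right)^{2} + 357 \cdot 5 \left(- \frac{1}{13}\right)\right) = 568423 + \left(25542 + \left(- \frac{5}{13}\right)^{2} + 357 \left(- \frac{5}{13}\right)\right) = 568423 + \left(25542 + \frac{25}{169} - \frac{1785}{13}\right) = 568423 + \frac{4293418}{169} = \frac{100356905}{169}$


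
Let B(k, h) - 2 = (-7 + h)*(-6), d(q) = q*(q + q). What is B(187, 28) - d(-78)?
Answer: -12292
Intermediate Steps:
d(q) = 2*q² (d(q) = q*(2*q) = 2*q²)
B(k, h) = 44 - 6*h (B(k, h) = 2 + (-7 + h)*(-6) = 2 + (42 - 6*h) = 44 - 6*h)
B(187, 28) - d(-78) = (44 - 6*28) - 2*(-78)² = (44 - 168) - 2*6084 = -124 - 1*12168 = -124 - 12168 = -12292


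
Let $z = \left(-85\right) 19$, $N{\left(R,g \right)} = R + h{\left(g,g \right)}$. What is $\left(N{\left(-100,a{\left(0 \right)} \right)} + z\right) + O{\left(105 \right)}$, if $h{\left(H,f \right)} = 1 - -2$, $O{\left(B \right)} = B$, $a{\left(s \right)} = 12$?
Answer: $-1607$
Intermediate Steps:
$h{\left(H,f \right)} = 3$ ($h{\left(H,f \right)} = 1 + 2 = 3$)
$N{\left(R,g \right)} = 3 + R$ ($N{\left(R,g \right)} = R + 3 = 3 + R$)
$z = -1615$
$\left(N{\left(-100,a{\left(0 \right)} \right)} + z\right) + O{\left(105 \right)} = \left(\left(3 - 100\right) - 1615\right) + 105 = \left(-97 - 1615\right) + 105 = -1712 + 105 = -1607$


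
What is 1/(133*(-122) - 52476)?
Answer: -1/68702 ≈ -1.4556e-5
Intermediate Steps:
1/(133*(-122) - 52476) = 1/(-16226 - 52476) = 1/(-68702) = -1/68702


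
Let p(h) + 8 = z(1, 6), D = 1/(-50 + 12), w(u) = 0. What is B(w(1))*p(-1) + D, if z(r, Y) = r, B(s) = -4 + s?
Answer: 1063/38 ≈ 27.974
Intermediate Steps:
D = -1/38 (D = 1/(-38) = -1/38 ≈ -0.026316)
p(h) = -7 (p(h) = -8 + 1 = -7)
B(w(1))*p(-1) + D = (-4 + 0)*(-7) - 1/38 = -4*(-7) - 1/38 = 28 - 1/38 = 1063/38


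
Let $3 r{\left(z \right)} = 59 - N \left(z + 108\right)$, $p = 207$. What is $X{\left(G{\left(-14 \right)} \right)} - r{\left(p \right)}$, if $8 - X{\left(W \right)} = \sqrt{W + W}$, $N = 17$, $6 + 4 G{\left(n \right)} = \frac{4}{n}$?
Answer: $\frac{5320}{3} - \frac{i \sqrt{154}}{7} \approx 1773.3 - 1.7728 i$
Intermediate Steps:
$G{\left(n \right)} = - \frac{3}{2} + \frac{1}{n}$ ($G{\left(n \right)} = - \frac{3}{2} + \frac{4 \frac{1}{n}}{4} = - \frac{3}{2} + \frac{1}{n}$)
$X{\left(W \right)} = 8 - \sqrt{2} \sqrt{W}$ ($X{\left(W \right)} = 8 - \sqrt{W + W} = 8 - \sqrt{2 W} = 8 - \sqrt{2} \sqrt{W}$)
$r{\left(z \right)} = - \frac{1777}{3} - \frac{17 z}{3}$ ($r{\left(z \right)} = \frac{59 - 17 \left(z + 108\right)}{3} = \frac{59 - 17 \left(108 + z\right)}{3} = \frac{59 - \left(1836 + 17 z\right)}{3} = \frac{-1777 - 17 z}{3} = - \frac{1777}{3} - \frac{17 z}{3}$)
$X{\left(G{\left(-14 \right)} \right)} - r{\left(p \right)} = \left(8 - \sqrt{2} \sqrt{- \frac{3}{2} + \frac{1}{-14}}\right) - \left(- \frac{1777}{3} - 1173\right) = \left(8 - \sqrt{2} \sqrt{- \frac{3}{2} - \frac{1}{14}}\right) - \left(- \frac{1777}{3} - 1173\right) = \left(8 - \sqrt{2} \sqrt{- \frac{11}{7}}\right) - - \frac{5296}{3} = \left(8 - \sqrt{2} \frac{i \sqrt{77}}{7}\right) + \frac{5296}{3} = \left(8 - \frac{i \sqrt{154}}{7}\right) + \frac{5296}{3} = \frac{5320}{3} - \frac{i \sqrt{154}}{7}$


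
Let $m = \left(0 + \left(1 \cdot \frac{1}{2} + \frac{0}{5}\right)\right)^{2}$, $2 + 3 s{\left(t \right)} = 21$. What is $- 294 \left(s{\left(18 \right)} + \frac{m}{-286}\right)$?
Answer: $- \frac{1064917}{572} \approx -1861.7$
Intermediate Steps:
$s{\left(t \right)} = \frac{19}{3}$ ($s{\left(t \right)} = - \frac{2}{3} + \frac{1}{3} \cdot 21 = - \frac{2}{3} + 7 = \frac{19}{3}$)
$m = \frac{1}{4}$ ($m = \left(0 + \left(1 \cdot \frac{1}{2} + 0 \cdot \frac{1}{5}\right)\right)^{2} = \left(0 + \left(\frac{1}{2} + 0\right)\right)^{2} = \left(0 + \frac{1}{2}\right)^{2} = \left(\frac{1}{2}\right)^{2} = \frac{1}{4} \approx 0.25$)
$- 294 \left(s{\left(18 \right)} + \frac{m}{-286}\right) = - 294 \left(\frac{19}{3} + \frac{1}{4 \left(-286\right)}\right) = - 294 \left(\frac{19}{3} + \frac{1}{4} \left(- \frac{1}{286}\right)\right) = - 294 \left(\frac{19}{3} - \frac{1}{1144}\right) = \left(-294\right) \frac{21733}{3432} = - \frac{1064917}{572}$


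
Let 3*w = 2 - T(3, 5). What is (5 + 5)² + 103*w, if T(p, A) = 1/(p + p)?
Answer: 2933/18 ≈ 162.94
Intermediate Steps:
T(p, A) = 1/(2*p)
w = 11/18 (w = (2 - 1/(2*3))/3 = (2 - 1*⅙)/3 = (2 - ⅙)/3 = (⅓)*(11/6) = 11/18 ≈ 0.61111)
(5 + 5)² + 103*w = (5 + 5)² + 103*(11/18) = 10² + 1133/18 = 100 + 1133/18 = 2933/18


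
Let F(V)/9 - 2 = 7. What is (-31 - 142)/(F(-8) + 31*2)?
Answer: -173/143 ≈ -1.2098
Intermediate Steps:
F(V) = 81 (F(V) = 18 + 9*7 = 18 + 63 = 81)
(-31 - 142)/(F(-8) + 31*2) = (-31 - 142)/(81 + 31*2) = -173/(81 + 62) = -173/143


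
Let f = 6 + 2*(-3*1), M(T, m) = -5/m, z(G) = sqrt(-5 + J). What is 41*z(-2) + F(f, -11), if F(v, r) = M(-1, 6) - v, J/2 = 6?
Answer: -5/6 + 41*sqrt(7) ≈ 107.64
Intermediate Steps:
J = 12 (J = 2*6 = 12)
z(G) = sqrt(7) (z(G) = sqrt(-5 + 12) = sqrt(7))
f = 0 (f = 6 + 2*(-3) = 6 - 6 = 0)
F(v, r) = -5/6 - v
41*z(-2) + F(f, -11) = 41*sqrt(7) + (-5/6 - 1*0) = 41*sqrt(7) + (-5/6 + 0) = 41*sqrt(7) - 5/6 = -5/6 + 41*sqrt(7)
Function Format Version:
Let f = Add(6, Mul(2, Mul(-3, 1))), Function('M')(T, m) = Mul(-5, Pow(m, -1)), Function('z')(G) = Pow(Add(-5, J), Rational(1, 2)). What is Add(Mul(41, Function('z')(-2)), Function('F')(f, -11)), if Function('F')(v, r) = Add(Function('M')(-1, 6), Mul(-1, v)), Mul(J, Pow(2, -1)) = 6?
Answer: Add(Rational(-5, 6), Mul(41, Pow(7, Rational(1, 2)))) ≈ 107.64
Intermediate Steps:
J = 12 (J = Mul(2, 6) = 12)
Function('z')(G) = Pow(7, Rational(1, 2)) (Function('z')(G) = Pow(Add(-5, 12), Rational(1, 2)) = Pow(7, Rational(1, 2)))
f = 0 (f = Add(6, Mul(2, -3)) = Add(6, -6) = 0)
Function('F')(v, r) = Add(Rational(-5, 6), Mul(-1, v)) (Function('F')(v, r) = Add(Mul(-5, Pow(6, -1)), Mul(-1, v)) = Add(Mul(-5, Rational(1, 6)), Mul(-1, v)) = Add(Rational(-5, 6), Mul(-1, v)))
Add(Mul(41, Function('z')(-2)), Function('F')(f, -11)) = Add(Mul(41, Pow(7, Rational(1, 2))), Add(Rational(-5, 6), Mul(-1, 0))) = Add(Mul(41, Pow(7, Rational(1, 2))), Add(Rational(-5, 6), 0)) = Add(Mul(41, Pow(7, Rational(1, 2))), Rational(-5, 6)) = Add(Rational(-5, 6), Mul(41, Pow(7, Rational(1, 2))))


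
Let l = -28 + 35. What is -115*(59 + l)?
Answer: -7590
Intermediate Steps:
l = 7
-115*(59 + l) = -115*(59 + 7) = -115*66 = -7590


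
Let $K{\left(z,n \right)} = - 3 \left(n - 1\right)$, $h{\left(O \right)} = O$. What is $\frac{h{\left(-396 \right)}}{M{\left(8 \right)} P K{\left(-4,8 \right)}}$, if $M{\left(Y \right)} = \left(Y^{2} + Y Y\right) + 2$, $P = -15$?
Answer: $- \frac{22}{2275} \approx -0.0096703$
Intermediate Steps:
$K{\left(z,n \right)} = 3 - 3 n$ ($K{\left(z,n \right)} = - 3 \left(-1 + n\right) = 3 - 3 n$)
$M{\left(Y \right)} = 2 + 2 Y^{2}$ ($M{\left(Y \right)} = \left(Y^{2} + Y^{2}\right) + 2 = 2 Y^{2} + 2 = 2 + 2 Y^{2}$)
$\frac{h{\left(-396 \right)}}{M{\left(8 \right)} P K{\left(-4,8 \right)}} = - \frac{396}{\left(2 + 2 \cdot 8^{2}\right) \left(-15\right) \left(3 - 24\right)} = - \frac{396}{\left(2 + 2 \cdot 64\right) \left(-15\right) \left(3 - 24\right)} = - \frac{396}{\left(2 + 128\right) \left(-15\right) \left(-21\right)} = - \frac{396}{130 \left(-15\right) \left(-21\right)} = - \frac{396}{\left(-1950\right) \left(-21\right)} = - \frac{396}{40950} = \left(-396\right) \frac{1}{40950} = - \frac{22}{2275}$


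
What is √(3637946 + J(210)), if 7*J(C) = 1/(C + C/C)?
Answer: √7936284700911/1477 ≈ 1907.3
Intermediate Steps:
J(C) = 1/(7*(1 + C)) (J(C) = 1/(7*(C + C/C)) = 1/(7*(C + 1)) = 1/(7*(1 + C)))
√(3637946 + J(210)) = √(3637946 + 1/(7*(1 + 210))) = √(3637946 + (⅐)/211) = √(3637946 + (⅐)*(1/211)) = √(3637946 + 1/1477) = √(5373246243/1477) = √7936284700911/1477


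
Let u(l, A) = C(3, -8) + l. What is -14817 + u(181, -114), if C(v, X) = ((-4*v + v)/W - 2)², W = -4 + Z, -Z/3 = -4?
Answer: -936079/64 ≈ -14626.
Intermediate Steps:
Z = 12 (Z = -3*(-4) = 12)
W = 8 (W = -4 + 12 = 8)
C(v, X) = (-2 - 3*v/8)² (C(v, X) = ((-4*v + v)/8 - 2)² = (-3*v*(⅛) - 2)² = (-3*v/8 - 2)² = (-2 - 3*v/8)²)
u(l, A) = 625/64 + l (u(l, A) = (16 + 3*3)²/64 + l = (16 + 9)²/64 + l = (1/64)*25² + l = (1/64)*625 + l = 625/64 + l)
-14817 + u(181, -114) = -14817 + (625/64 + 181) = -14817 + 12209/64 = -936079/64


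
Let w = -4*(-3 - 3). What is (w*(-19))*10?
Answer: -4560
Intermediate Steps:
w = 24 (w = -4*(-6) = 24)
(w*(-19))*10 = (24*(-19))*10 = -456*10 = -4560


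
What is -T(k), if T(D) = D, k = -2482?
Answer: 2482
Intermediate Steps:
-T(k) = -1*(-2482) = 2482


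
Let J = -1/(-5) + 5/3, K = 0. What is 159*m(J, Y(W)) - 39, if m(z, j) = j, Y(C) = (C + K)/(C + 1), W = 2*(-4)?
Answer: 999/7 ≈ 142.71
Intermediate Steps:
W = -8
J = 28/15 (J = -1*(-⅕) + 5*(⅓) = ⅕ + 5/3 = 28/15 ≈ 1.8667)
Y(C) = C/(1 + C) (Y(C) = (C + 0)/(C + 1) = C/(1 + C))
159*m(J, Y(W)) - 39 = 159*(-8/(1 - 8)) - 39 = 159*(-8/(-7)) - 39 = 159*(-8*(-⅐)) - 39 = 159*(8/7) - 39 = 1272/7 - 39 = 999/7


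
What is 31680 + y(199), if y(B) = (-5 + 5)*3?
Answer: 31680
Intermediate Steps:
y(B) = 0 (y(B) = 0*3 = 0)
31680 + y(199) = 31680 + 0 = 31680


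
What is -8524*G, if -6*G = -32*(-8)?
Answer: 1091072/3 ≈ 3.6369e+5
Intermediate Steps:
G = -128/3 (G = -(-16)*(-8)/3 = -⅙*256 = -128/3 ≈ -42.667)
-8524*G = -8524*(-128/3) = 1091072/3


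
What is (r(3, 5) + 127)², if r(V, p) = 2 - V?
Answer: 15876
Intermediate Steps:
(r(3, 5) + 127)² = ((2 - 1*3) + 127)² = ((2 - 3) + 127)² = (-1 + 127)² = 126² = 15876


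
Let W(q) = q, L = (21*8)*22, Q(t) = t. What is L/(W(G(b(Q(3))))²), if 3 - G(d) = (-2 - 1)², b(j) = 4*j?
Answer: 308/3 ≈ 102.67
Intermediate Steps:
G(d) = -6 (G(d) = 3 - (-2 - 1)² = 3 - 1*(-3)² = 3 - 1*9 = 3 - 9 = -6)
L = 3696 (L = 168*22 = 3696)
L/(W(G(b(Q(3))))²) = 3696/((-6)²) = 3696/36 = 3696*(1/36) = 308/3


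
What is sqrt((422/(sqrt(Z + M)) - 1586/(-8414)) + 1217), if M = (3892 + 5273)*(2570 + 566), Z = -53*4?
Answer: sqrt(1112227221189119792666616 + 26833221022056673*sqrt(7185307))/30228586549 ≈ 34.889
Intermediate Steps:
Z = -212
M = 28741440 (M = 9165*3136 = 28741440)
sqrt((422/(sqrt(Z + M)) - 1586/(-8414)) + 1217) = sqrt((422/(sqrt(-212 + 28741440)) - 1586/(-8414)) + 1217) = sqrt((422/(sqrt(28741228)) - 1586*(-1/8414)) + 1217) = sqrt((422/((2*sqrt(7185307))) + 793/4207) + 1217) = sqrt((422*(sqrt(7185307)/14370614) + 793/4207) + 1217) = sqrt((211*sqrt(7185307)/7185307 + 793/4207) + 1217) = sqrt((793/4207 + 211*sqrt(7185307)/7185307) + 1217) = sqrt(5120712/4207 + 211*sqrt(7185307)/7185307)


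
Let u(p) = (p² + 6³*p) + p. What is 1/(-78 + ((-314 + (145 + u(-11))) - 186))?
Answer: -1/2699 ≈ -0.00037051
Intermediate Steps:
u(p) = p² + 217*p (u(p) = (p² + 216*p) + p = p² + 217*p)
1/(-78 + ((-314 + (145 + u(-11))) - 186)) = 1/(-78 + ((-314 + (145 - 11*(217 - 11))) - 186)) = 1/(-78 + ((-314 + (145 - 11*206)) - 186)) = 1/(-78 + ((-314 + (145 - 2266)) - 186)) = 1/(-78 + ((-314 - 2121) - 186)) = 1/(-78 + (-2435 - 186)) = 1/(-78 - 2621) = 1/(-2699) = -1/2699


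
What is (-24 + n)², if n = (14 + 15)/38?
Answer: 779689/1444 ≈ 539.95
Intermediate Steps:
n = 29/38 (n = 29*(1/38) = 29/38 ≈ 0.76316)
(-24 + n)² = (-24 + 29/38)² = (-883/38)² = 779689/1444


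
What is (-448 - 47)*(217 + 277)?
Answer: -244530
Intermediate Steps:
(-448 - 47)*(217 + 277) = -495*494 = -244530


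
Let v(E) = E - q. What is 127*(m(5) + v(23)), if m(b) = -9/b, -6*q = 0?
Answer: 13462/5 ≈ 2692.4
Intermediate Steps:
q = 0 (q = -1/6*0 = 0)
v(E) = E (v(E) = E - 1*0 = E + 0 = E)
127*(m(5) + v(23)) = 127*(-9/5 + 23) = 127*(106/5) = 13462/5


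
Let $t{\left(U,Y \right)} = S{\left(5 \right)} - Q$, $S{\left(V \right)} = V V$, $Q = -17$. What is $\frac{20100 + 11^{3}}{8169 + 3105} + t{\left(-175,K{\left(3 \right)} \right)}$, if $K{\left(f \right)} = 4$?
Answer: $\frac{494939}{11274} \approx 43.901$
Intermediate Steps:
$S{\left(V \right)} = V^{2}$
$t{\left(U,Y \right)} = 42$ ($t{\left(U,Y \right)} = 5^{2} - -17 = 25 + 17 = 42$)
$\frac{20100 + 11^{3}}{8169 + 3105} + t{\left(-175,K{\left(3 \right)} \right)} = \frac{20100 + 11^{3}}{8169 + 3105} + 42 = \frac{20100 + 1331}{11274} + 42 = 21431 \cdot \frac{1}{11274} + 42 = \frac{21431}{11274} + 42 = \frac{494939}{11274}$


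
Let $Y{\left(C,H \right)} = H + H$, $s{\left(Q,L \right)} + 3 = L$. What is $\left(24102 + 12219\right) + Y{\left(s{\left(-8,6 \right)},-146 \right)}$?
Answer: $36029$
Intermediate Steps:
$s{\left(Q,L \right)} = -3 + L$
$Y{\left(C,H \right)} = 2 H$
$\left(24102 + 12219\right) + Y{\left(s{\left(-8,6 \right)},-146 \right)} = \left(24102 + 12219\right) + 2 \left(-146\right) = 36321 - 292 = 36029$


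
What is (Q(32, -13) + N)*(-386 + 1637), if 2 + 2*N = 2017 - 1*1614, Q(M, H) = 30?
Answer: 576711/2 ≈ 2.8836e+5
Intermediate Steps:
N = 401/2 (N = -1 + (2017 - 1*1614)/2 = -1 + (2017 - 1614)/2 = -1 + (1/2)*403 = -1 + 403/2 = 401/2 ≈ 200.50)
(Q(32, -13) + N)*(-386 + 1637) = (30 + 401/2)*(-386 + 1637) = (461/2)*1251 = 576711/2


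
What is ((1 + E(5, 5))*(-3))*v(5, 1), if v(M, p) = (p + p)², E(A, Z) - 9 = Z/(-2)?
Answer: -90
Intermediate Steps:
E(A, Z) = 9 - Z/2 (E(A, Z) = 9 + Z/(-2) = 9 + Z*(-½) = 9 - Z/2)
v(M, p) = 4*p² (v(M, p) = (2*p)² = 4*p²)
((1 + E(5, 5))*(-3))*v(5, 1) = ((1 + (9 - ½*5))*(-3))*(4*1²) = ((1 + (9 - 5/2))*(-3))*(4*1) = ((1 + 13/2)*(-3))*4 = ((15/2)*(-3))*4 = -45/2*4 = -90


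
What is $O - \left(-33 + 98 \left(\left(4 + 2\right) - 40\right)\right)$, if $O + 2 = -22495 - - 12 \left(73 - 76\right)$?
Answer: $-19168$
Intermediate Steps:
$O = -22533$ ($O = -2 - \left(22495 - 12 \left(73 - 76\right)\right) = -2 - \left(22495 - -36\right) = -2 - 22531 = -22533$)
$O - \left(-33 + 98 \left(\left(4 + 2\right) - 40\right)\right) = -22533 - \left(-33 + 98 \left(\left(4 + 2\right) - 40\right)\right) = -22533 - \left(-33 + 98 \left(6 - 40\right)\right) = -22533 - \left(-33 + 98 \left(-34\right)\right) = -22533 - \left(-33 - 3332\right) = -22533 - -3365 = -22533 + 3365 = -19168$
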